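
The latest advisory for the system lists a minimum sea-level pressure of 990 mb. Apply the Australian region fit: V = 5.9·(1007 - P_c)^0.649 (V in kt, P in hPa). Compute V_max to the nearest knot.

37 kt

ΔP = 1007 − 990 = 17 mb.
17^0.649 ≈ 6.289.
V ≈ 5.9 × 6.289 ≈ 37.1 kt.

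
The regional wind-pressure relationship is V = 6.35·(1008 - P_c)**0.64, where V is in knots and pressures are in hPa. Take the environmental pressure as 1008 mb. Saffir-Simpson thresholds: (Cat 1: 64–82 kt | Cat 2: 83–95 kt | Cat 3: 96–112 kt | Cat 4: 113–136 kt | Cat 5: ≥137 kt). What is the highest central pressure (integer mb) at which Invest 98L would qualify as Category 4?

918 mb

Category 4 begins at V = 113 kt.
Required ΔP = (113/6.35)^(1/0.64) = 17.795^1.562 ≈ 89.87 mb.
P_c ≤ 1008 − 89.87 = 918.13, so the highest integer P_c is 918 mb.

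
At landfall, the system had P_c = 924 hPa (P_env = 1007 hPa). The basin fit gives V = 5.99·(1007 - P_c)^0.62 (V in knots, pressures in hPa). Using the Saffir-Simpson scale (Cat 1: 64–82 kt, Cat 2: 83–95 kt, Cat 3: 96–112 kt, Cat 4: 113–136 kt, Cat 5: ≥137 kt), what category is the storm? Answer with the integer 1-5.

ΔP = 1007 − 924 = 83 hPa.
V ≈ 5.99 × 83^0.62 = 5.99 × 15.48 ≈ 93 kt.
93 kt falls in the Category 2 band.

2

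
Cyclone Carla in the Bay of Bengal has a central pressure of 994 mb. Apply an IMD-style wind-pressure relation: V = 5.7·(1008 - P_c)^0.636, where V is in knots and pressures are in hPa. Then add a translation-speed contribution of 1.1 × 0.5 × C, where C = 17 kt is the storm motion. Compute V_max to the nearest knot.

40 kt

ΔP = 1008 − 994 = 14 mb.
14^0.636 ≈ 5.357.
V ≈ 5.7 × 5.357 ≈ 30.5 kt.
Translation term: 1.1 × 0.5 × 17 = 9.35 kt.
Corrected V ≈ 39.85 kt → 40 kt.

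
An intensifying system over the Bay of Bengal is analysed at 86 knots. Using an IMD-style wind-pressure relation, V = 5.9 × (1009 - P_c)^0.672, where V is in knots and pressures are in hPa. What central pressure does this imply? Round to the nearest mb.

ΔP = (V / 5.9)^(1/0.672) = (86/5.9)^1.488.
86/5.9 = 14.576; 14.576^1.488 ≈ 53.90 mb.
P_c = 1009 − 53.90 = 955.10 ≈ 955 mb.

955 mb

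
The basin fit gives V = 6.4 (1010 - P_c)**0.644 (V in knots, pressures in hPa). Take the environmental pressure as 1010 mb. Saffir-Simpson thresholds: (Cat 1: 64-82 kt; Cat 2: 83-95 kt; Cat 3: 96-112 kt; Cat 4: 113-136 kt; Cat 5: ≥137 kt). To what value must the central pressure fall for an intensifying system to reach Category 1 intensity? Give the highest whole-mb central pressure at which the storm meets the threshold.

974 mb

Category 1 begins at V = 64 kt.
Required ΔP = (64/6.4)^(1/0.644) = 10.000^1.553 ≈ 35.71 mb.
P_c ≤ 1010 − 35.71 = 974.29, so the highest integer P_c is 974 mb.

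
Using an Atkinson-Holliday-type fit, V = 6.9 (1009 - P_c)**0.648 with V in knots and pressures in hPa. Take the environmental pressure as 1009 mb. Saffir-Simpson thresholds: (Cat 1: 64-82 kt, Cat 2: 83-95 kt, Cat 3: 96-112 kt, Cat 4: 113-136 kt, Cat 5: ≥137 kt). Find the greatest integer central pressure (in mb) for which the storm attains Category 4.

Category 4 begins at V = 113 kt.
Required ΔP = (113/6.9)^(1/0.648) = 16.377^1.543 ≈ 74.78 mb.
P_c ≤ 1009 − 74.78 = 934.22, so the highest integer P_c is 934 mb.

934 mb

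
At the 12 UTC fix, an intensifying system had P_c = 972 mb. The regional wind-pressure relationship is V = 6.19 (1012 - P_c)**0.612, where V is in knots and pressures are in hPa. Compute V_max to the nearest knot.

ΔP = 1012 − 972 = 40 mb.
40^0.612 ≈ 9.560.
V ≈ 6.19 × 9.560 ≈ 59.2 kt.

59 kt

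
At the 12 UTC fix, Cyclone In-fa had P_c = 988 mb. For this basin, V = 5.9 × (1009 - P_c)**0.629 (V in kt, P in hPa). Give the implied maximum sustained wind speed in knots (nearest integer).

ΔP = 1009 − 988 = 21 mb.
21^0.629 ≈ 6.787.
V ≈ 5.9 × 6.787 ≈ 40.0 kt.

40 kt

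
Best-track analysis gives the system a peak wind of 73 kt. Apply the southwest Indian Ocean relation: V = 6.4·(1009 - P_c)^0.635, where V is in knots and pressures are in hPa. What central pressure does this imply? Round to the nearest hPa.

ΔP = (V / 6.4)^(1/0.635) = (73/6.4)^1.575.
73/6.4 = 11.406; 11.406^1.575 ≈ 46.22 hPa.
P_c = 1009 − 46.22 = 962.78 ≈ 963 hPa.

963 hPa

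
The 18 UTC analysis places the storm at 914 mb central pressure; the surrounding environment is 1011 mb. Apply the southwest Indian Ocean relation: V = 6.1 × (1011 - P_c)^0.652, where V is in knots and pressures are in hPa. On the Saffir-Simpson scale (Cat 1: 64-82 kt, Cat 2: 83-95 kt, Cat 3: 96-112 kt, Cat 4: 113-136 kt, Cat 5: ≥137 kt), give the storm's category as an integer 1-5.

4

ΔP = 1011 − 914 = 97 mb.
V ≈ 6.1 × 97^0.652 = 6.1 × 19.74 ≈ 120 kt.
120 kt falls in the Category 4 band.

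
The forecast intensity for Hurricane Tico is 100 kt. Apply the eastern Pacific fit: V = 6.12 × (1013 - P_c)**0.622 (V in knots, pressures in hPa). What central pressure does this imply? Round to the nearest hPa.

ΔP = (V / 6.12)^(1/0.622) = (100/6.12)^1.608.
100/6.12 = 16.340; 16.340^1.608 ≈ 89.24 hPa.
P_c = 1013 − 89.24 = 923.76 ≈ 924 hPa.

924 hPa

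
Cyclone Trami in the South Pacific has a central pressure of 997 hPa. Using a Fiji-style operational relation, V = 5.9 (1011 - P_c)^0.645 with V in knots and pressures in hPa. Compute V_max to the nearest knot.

ΔP = 1011 − 997 = 14 hPa.
14^0.645 ≈ 5.486.
V ≈ 5.9 × 5.486 ≈ 32.4 kt.

32 kt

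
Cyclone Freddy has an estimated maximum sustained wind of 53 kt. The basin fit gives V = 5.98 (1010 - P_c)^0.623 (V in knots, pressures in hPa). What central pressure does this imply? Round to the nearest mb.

977 mb

ΔP = (V / 5.98)^(1/0.623) = (53/5.98)^1.605.
53/5.98 = 8.863; 8.863^1.605 ≈ 33.19 mb.
P_c = 1010 − 33.19 = 976.81 ≈ 977 mb.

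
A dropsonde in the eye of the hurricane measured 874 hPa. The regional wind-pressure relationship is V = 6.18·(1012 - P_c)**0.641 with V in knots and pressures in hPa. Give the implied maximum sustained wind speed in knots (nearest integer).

145 kt

ΔP = 1012 − 874 = 138 hPa.
138^0.641 ≈ 23.532.
V ≈ 6.18 × 23.532 ≈ 145.4 kt.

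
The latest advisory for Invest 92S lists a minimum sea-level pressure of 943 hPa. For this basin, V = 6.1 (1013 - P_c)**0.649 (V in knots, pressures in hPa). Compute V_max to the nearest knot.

ΔP = 1013 − 943 = 70 hPa.
70^0.649 ≈ 15.757.
V ≈ 6.1 × 15.757 ≈ 96.1 kt.

96 kt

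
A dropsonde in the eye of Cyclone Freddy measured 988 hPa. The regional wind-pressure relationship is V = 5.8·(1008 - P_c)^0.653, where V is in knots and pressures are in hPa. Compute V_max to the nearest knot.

41 kt

ΔP = 1008 − 988 = 20 hPa.
20^0.653 ≈ 7.072.
V ≈ 5.8 × 7.072 ≈ 41.0 kt.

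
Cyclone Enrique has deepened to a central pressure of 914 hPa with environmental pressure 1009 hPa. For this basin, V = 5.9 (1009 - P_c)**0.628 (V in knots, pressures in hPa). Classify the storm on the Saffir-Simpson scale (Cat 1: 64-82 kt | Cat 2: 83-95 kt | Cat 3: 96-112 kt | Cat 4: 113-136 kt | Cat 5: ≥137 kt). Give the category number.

ΔP = 1009 − 914 = 95 hPa.
V ≈ 5.9 × 95^0.628 = 5.9 × 17.46 ≈ 103 kt.
103 kt falls in the Category 3 band.

3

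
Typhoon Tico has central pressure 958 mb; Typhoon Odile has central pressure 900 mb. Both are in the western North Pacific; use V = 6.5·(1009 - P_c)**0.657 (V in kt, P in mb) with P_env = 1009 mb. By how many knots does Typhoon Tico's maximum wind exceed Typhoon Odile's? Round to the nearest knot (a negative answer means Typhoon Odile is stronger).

-56 kt

Typhoon Tico: ΔP = 51; V ≈ 6.5 × 51^0.657 ≈ 86.06 kt.
Typhoon Odile: ΔP = 109; V ≈ 6.5 × 109^0.657 ≈ 141.74 kt.
Difference ≈ 86.06 − 141.74 = -55.68 → -56 kt.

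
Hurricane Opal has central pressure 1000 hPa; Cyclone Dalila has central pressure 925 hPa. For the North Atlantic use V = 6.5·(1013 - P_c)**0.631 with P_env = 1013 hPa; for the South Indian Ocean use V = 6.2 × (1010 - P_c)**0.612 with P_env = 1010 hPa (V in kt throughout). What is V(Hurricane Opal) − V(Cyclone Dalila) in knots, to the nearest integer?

-61 kt

Hurricane Opal: ΔP = 13; V ≈ 6.5 × 13^0.631 ≈ 32.80 kt.
Cyclone Dalila: ΔP = 85; V ≈ 6.2 × 85^0.612 ≈ 94.01 kt.
Difference ≈ 32.80 − 94.01 = -61.21 → -61 kt.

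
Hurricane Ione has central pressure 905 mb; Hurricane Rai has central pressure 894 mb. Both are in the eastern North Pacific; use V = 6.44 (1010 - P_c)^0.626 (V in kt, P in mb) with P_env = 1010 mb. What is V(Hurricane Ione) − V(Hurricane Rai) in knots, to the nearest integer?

-8 kt

Hurricane Ione: ΔP = 105; V ≈ 6.44 × 105^0.626 ≈ 118.62 kt.
Hurricane Rai: ΔP = 116; V ≈ 6.44 × 116^0.626 ≈ 126.25 kt.
Difference ≈ 118.62 − 126.25 = -7.63 → -8 kt.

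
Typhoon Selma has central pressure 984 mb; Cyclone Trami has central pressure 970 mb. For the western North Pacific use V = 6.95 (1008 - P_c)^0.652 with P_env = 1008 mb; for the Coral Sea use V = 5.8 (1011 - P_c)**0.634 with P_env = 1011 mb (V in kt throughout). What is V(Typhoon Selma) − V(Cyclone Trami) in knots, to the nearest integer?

-6 kt

Typhoon Selma: ΔP = 24; V ≈ 6.95 × 24^0.652 ≈ 55.19 kt.
Cyclone Trami: ΔP = 41; V ≈ 5.8 × 41^0.634 ≈ 61.08 kt.
Difference ≈ 55.19 − 61.08 = -5.89 → -6 kt.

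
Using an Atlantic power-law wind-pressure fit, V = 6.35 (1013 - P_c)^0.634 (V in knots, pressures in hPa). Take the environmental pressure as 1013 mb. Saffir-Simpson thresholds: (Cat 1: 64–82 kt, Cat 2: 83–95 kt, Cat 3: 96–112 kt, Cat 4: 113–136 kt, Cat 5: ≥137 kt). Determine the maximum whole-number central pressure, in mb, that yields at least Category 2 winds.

955 mb

Category 2 begins at V = 83 kt.
Required ΔP = (83/6.35)^(1/0.634) = 13.071^1.577 ≈ 57.64 mb.
P_c ≤ 1013 − 57.64 = 955.36, so the highest integer P_c is 955 mb.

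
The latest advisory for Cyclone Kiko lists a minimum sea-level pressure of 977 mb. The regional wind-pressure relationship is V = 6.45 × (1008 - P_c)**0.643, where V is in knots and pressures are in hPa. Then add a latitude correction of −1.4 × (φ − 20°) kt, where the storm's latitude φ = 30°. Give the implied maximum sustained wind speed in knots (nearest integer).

45 kt

ΔP = 1008 − 977 = 31 mb.
31^0.643 ≈ 9.098.
V ≈ 6.45 × 9.098 ≈ 58.7 kt.
Latitude correction: −1.4 × (30 − 20) = -14 kt.
Corrected V ≈ 44.7 kt → 45 kt.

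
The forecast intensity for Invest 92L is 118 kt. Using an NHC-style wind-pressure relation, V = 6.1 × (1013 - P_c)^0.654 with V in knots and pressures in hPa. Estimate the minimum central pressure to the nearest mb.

920 mb

ΔP = (V / 6.1)^(1/0.654) = (118/6.1)^1.529.
118/6.1 = 19.344; 19.344^1.529 ≈ 92.73 mb.
P_c = 1013 − 92.73 = 920.27 ≈ 920 mb.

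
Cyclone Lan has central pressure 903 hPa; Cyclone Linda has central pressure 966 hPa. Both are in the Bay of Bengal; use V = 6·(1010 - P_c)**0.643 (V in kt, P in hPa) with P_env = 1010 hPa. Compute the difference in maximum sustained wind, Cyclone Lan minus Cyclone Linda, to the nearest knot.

Cyclone Lan: ΔP = 107; V ≈ 6 × 107^0.643 ≈ 121.07 kt.
Cyclone Linda: ΔP = 44; V ≈ 6 × 44^0.643 ≈ 68.37 kt.
Difference ≈ 121.07 − 68.37 = 52.70 → 53 kt.

53 kt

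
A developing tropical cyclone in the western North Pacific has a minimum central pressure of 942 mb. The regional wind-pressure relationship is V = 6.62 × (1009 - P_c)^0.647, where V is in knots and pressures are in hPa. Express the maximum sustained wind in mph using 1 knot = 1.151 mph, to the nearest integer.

ΔP = 1009 − 942 = 67 mb.
V ≈ 6.62 × 67^0.647 = 6.62 × 15.187 ≈ 100.538 kt.
100.538 × 1.151 ≈ 115.72 mph → 116 mph.

116 mph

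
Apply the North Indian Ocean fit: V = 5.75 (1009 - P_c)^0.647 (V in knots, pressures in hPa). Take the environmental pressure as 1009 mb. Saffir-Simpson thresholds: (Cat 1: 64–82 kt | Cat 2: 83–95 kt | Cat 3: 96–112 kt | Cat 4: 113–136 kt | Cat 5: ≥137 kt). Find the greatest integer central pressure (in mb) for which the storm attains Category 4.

909 mb

Category 4 begins at V = 113 kt.
Required ΔP = (113/5.75)^(1/0.647) = 19.652^1.546 ≈ 99.79 mb.
P_c ≤ 1009 − 99.79 = 909.21, so the highest integer P_c is 909 mb.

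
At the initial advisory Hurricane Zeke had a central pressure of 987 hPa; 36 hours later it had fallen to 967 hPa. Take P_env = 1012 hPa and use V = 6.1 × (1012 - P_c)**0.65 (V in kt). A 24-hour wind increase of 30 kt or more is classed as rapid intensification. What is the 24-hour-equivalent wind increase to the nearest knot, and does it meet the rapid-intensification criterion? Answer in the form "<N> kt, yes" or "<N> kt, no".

V₁: ΔP = 25, V ≈ 6.1 × 25^0.65 ≈ 49.43 kt.
V₂: ΔP = 45, V ≈ 6.1 × 45^0.65 ≈ 72.43 kt.
ΔV over 36 h = 23.00 kt → 24 h equivalent = 23.00 × 24/36 ≈ 15.33 kt.
15 kt < 30 kt ⇒ not rapid intensification.

15 kt, no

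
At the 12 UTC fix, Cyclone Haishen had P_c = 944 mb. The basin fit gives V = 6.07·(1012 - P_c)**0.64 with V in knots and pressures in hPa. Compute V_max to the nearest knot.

90 kt

ΔP = 1012 − 944 = 68 mb.
68^0.64 ≈ 14.887.
V ≈ 6.07 × 14.887 ≈ 90.4 kt.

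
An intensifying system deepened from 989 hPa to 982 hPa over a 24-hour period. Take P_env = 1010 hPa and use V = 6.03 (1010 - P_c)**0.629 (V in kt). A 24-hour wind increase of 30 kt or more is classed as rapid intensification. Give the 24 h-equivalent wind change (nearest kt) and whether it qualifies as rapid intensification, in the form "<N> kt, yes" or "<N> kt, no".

V₁: ΔP = 21, V ≈ 6.03 × 21^0.629 ≈ 40.93 kt.
V₂: ΔP = 28, V ≈ 6.03 × 28^0.629 ≈ 49.04 kt.
ΔV over 24 h = 8.11 kt → 24 h equivalent = 8.11 × 24/24 ≈ 8.11 kt.
8 kt < 30 kt ⇒ not rapid intensification.

8 kt, no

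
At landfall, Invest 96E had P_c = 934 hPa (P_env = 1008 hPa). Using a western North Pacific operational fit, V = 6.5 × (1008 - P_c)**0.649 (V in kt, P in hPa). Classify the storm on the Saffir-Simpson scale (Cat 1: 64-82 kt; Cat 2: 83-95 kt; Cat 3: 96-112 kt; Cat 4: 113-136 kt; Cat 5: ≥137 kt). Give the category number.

ΔP = 1008 − 934 = 74 hPa.
V ≈ 6.5 × 74^0.649 = 6.5 × 16.34 ≈ 106 kt.
106 kt falls in the Category 3 band.

3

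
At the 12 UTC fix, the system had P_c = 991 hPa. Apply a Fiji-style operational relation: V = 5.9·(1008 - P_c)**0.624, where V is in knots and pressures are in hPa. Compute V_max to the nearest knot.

35 kt

ΔP = 1008 − 991 = 17 hPa.
17^0.624 ≈ 5.859.
V ≈ 5.9 × 5.859 ≈ 34.6 kt.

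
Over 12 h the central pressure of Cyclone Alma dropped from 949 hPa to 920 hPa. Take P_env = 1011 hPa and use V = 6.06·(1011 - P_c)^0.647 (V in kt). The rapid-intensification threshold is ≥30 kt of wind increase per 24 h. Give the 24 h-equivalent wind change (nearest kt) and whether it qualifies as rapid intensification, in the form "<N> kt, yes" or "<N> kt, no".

49 kt, yes

V₁: ΔP = 62, V ≈ 6.06 × 62^0.647 ≈ 87.53 kt.
V₂: ΔP = 91, V ≈ 6.06 × 91^0.647 ≈ 112.19 kt.
ΔV over 12 h = 24.66 kt → 24 h equivalent = 24.66 × 24/12 ≈ 49.32 kt.
49 kt ≥ 30 kt ⇒ rapid intensification.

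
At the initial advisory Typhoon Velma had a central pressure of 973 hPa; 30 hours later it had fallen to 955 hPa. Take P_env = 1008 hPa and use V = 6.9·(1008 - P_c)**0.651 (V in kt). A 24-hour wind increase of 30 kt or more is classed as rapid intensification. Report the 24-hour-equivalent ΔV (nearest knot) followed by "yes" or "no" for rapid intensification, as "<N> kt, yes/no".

V₁: ΔP = 35, V ≈ 6.9 × 35^0.651 ≈ 69.83 kt.
V₂: ΔP = 53, V ≈ 6.9 × 53^0.651 ≈ 91.49 kt.
ΔV over 30 h = 21.66 kt → 24 h equivalent = 21.66 × 24/30 ≈ 17.33 kt.
17 kt < 30 kt ⇒ not rapid intensification.

17 kt, no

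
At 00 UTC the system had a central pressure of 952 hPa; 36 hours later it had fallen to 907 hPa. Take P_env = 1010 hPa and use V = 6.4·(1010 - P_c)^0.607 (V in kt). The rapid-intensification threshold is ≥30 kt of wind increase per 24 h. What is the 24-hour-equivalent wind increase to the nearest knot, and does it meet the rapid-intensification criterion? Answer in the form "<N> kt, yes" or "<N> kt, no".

V₁: ΔP = 58, V ≈ 6.4 × 58^0.607 ≈ 75.26 kt.
V₂: ΔP = 103, V ≈ 6.4 × 103^0.607 ≈ 106.65 kt.
ΔV over 36 h = 31.39 kt → 24 h equivalent = 31.39 × 24/36 ≈ 20.93 kt.
21 kt < 30 kt ⇒ not rapid intensification.

21 kt, no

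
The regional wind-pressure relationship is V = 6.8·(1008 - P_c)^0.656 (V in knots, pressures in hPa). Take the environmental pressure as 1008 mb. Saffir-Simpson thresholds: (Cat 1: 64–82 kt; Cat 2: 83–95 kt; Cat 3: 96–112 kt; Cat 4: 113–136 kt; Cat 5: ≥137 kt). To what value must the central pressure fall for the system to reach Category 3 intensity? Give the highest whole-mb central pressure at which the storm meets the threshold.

Category 3 begins at V = 96 kt.
Required ΔP = (96/6.8)^(1/0.656) = 14.118^1.524 ≈ 56.58 mb.
P_c ≤ 1008 − 56.58 = 951.42, so the highest integer P_c is 951 mb.

951 mb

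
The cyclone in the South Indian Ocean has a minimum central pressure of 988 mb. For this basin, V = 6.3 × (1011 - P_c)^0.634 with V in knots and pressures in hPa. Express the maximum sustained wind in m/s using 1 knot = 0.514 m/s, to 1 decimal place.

ΔP = 1011 − 988 = 23 mb.
V ≈ 6.3 × 23^0.634 = 6.3 × 7.300 ≈ 45.991 kt.
45.991 × 0.514 ≈ 23.64 m/s → 23.6 m/s.

23.6 m/s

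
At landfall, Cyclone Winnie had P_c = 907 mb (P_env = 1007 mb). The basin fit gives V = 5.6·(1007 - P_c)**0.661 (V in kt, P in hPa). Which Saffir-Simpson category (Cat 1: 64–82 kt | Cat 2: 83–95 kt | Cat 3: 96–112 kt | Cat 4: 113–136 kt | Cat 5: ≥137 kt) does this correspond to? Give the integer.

ΔP = 1007 − 907 = 100 mb.
V ≈ 5.6 × 100^0.661 = 5.6 × 20.99 ≈ 118 kt.
118 kt falls in the Category 4 band.

4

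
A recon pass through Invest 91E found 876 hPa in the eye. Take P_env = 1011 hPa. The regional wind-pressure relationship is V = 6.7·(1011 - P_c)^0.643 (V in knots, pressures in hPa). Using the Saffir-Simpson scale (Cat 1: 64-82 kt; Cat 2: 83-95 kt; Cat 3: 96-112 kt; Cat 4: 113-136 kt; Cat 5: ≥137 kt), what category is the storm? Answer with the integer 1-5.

ΔP = 1011 − 876 = 135 hPa.
V ≈ 6.7 × 135^0.643 = 6.7 × 23.43 ≈ 157 kt.
157 kt falls in the Category 5 band.

5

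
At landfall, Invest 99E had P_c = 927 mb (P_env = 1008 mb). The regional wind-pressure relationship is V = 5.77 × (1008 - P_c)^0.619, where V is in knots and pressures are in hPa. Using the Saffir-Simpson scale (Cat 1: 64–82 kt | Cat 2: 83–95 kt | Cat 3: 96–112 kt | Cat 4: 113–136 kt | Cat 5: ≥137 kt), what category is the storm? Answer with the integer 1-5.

ΔP = 1008 − 927 = 81 mb.
V ≈ 5.77 × 81^0.619 = 5.77 × 15.18 ≈ 88 kt.
88 kt falls in the Category 2 band.

2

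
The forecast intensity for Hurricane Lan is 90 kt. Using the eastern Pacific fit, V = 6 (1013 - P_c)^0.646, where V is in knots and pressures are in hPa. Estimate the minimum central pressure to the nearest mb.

947 mb

ΔP = (V / 6)^(1/0.646) = (90/6)^1.548.
90/6 = 15.000; 15.000^1.548 ≈ 66.16 mb.
P_c = 1013 − 66.16 = 946.84 ≈ 947 mb.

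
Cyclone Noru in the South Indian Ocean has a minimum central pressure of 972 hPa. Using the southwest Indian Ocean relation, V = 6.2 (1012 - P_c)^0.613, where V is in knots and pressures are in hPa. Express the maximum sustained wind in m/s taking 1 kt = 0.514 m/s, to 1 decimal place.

30.6 m/s

ΔP = 1012 − 972 = 40 hPa.
V ≈ 6.2 × 40^0.613 = 6.2 × 9.595 ≈ 59.491 kt.
59.491 × 0.514 ≈ 30.58 m/s → 30.6 m/s.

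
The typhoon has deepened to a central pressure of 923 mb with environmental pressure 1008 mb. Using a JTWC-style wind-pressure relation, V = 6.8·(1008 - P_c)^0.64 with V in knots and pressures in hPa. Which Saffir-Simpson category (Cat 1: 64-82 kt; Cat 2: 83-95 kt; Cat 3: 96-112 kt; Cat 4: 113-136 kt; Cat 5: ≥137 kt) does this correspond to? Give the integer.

ΔP = 1008 − 923 = 85 mb.
V ≈ 6.8 × 85^0.64 = 6.8 × 17.17 ≈ 117 kt.
117 kt falls in the Category 4 band.

4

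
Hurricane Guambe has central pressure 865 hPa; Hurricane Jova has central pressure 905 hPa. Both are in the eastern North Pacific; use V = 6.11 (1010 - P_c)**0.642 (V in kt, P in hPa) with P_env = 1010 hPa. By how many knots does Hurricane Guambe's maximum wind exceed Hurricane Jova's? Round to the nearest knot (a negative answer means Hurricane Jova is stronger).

Hurricane Guambe: ΔP = 145; V ≈ 6.11 × 145^0.642 ≈ 149.16 kt.
Hurricane Jova: ΔP = 105; V ≈ 6.11 × 105^0.642 ≈ 121.24 kt.
Difference ≈ 149.16 − 121.24 = 27.92 → 28 kt.

28 kt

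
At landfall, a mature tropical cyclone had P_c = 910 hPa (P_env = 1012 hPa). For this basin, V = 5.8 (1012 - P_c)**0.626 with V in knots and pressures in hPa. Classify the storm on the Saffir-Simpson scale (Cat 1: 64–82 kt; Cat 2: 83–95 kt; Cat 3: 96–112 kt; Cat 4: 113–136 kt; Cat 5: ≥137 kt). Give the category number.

ΔP = 1012 − 910 = 102 hPa.
V ≈ 5.8 × 102^0.626 = 5.8 × 18.09 ≈ 105 kt.
105 kt falls in the Category 3 band.

3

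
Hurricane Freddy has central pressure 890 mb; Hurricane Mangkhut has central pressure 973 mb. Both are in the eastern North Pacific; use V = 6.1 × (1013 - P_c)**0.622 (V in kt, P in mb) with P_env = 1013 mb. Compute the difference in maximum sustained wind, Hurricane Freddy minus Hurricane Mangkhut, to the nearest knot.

61 kt

Hurricane Freddy: ΔP = 123; V ≈ 6.1 × 123^0.622 ≈ 121.69 kt.
Hurricane Mangkhut: ΔP = 40; V ≈ 6.1 × 40^0.622 ≈ 60.51 kt.
Difference ≈ 121.69 − 60.51 = 61.18 → 61 kt.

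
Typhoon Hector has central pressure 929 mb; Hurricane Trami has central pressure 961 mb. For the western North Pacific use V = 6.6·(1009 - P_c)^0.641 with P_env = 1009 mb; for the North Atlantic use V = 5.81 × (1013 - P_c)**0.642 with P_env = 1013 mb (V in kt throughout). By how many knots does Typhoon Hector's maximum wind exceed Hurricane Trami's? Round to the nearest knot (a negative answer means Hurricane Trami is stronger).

Typhoon Hector: ΔP = 80; V ≈ 6.6 × 80^0.641 ≈ 109.50 kt.
Hurricane Trami: ΔP = 52; V ≈ 5.81 × 52^0.642 ≈ 73.43 kt.
Difference ≈ 109.50 − 73.43 = 36.07 → 36 kt.

36 kt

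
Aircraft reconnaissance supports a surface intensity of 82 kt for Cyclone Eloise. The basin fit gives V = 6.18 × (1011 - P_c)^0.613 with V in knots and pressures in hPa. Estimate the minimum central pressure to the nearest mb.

ΔP = (V / 6.18)^(1/0.613) = (82/6.18)^1.631.
82/6.18 = 13.269; 13.269^1.631 ≈ 67.87 mb.
P_c = 1011 − 67.87 = 943.13 ≈ 943 mb.

943 mb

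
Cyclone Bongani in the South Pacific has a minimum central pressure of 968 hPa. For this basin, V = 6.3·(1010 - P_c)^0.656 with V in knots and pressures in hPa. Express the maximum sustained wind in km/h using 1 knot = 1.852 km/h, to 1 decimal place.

ΔP = 1010 − 968 = 42 hPa.
V ≈ 6.3 × 42^0.656 = 6.3 × 11.611 ≈ 73.146 kt.
73.146 × 1.852 ≈ 135.47 km/h → 135.5 km/h.

135.5 km/h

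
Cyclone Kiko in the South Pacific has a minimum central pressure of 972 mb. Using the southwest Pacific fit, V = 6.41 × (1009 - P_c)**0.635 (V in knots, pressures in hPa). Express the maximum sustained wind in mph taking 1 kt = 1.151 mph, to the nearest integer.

73 mph

ΔP = 1009 − 972 = 37 mb.
V ≈ 6.41 × 37^0.635 = 6.41 × 9.904 ≈ 63.484 kt.
63.484 × 1.151 ≈ 73.07 mph → 73 mph.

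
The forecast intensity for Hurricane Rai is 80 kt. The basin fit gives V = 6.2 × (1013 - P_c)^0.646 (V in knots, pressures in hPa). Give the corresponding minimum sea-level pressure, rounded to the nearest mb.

961 mb

ΔP = (V / 6.2)^(1/0.646) = (80/6.2)^1.548.
80/6.2 = 12.903; 12.903^1.548 ≈ 52.40 mb.
P_c = 1013 − 52.40 = 960.60 ≈ 961 mb.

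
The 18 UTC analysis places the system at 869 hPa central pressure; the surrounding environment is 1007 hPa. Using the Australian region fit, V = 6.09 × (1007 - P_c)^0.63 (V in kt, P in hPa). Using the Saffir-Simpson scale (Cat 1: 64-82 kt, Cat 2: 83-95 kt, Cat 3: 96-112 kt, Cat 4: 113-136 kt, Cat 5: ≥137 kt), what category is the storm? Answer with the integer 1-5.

ΔP = 1007 − 869 = 138 hPa.
V ≈ 6.09 × 138^0.63 = 6.09 × 22.29 ≈ 136 kt.
136 kt falls in the Category 4 band.

4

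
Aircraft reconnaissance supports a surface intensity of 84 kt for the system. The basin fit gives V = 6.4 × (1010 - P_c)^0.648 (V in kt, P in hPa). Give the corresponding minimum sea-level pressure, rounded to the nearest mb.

957 mb

ΔP = (V / 6.4)^(1/0.648) = (84/6.4)^1.543.
84/6.4 = 13.125; 13.125^1.543 ≈ 53.14 mb.
P_c = 1010 − 53.14 = 956.86 ≈ 957 mb.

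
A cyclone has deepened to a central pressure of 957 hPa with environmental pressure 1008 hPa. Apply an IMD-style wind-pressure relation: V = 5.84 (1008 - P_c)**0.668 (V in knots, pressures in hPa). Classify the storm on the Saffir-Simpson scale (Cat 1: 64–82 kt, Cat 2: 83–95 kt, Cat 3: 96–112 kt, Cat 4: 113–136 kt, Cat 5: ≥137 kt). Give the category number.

1

ΔP = 1008 − 957 = 51 hPa.
V ≈ 5.84 × 51^0.668 = 5.84 × 13.82 ≈ 81 kt.
81 kt falls in the Category 1 band.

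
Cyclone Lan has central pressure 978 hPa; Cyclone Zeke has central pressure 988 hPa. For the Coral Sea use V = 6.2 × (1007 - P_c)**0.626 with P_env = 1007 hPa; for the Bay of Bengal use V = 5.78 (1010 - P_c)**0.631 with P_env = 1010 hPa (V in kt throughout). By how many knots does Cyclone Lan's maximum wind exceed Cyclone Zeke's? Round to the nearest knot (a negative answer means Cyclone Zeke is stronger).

Cyclone Lan: ΔP = 29; V ≈ 6.2 × 29^0.626 ≈ 51.03 kt.
Cyclone Zeke: ΔP = 22; V ≈ 5.78 × 22^0.631 ≈ 40.64 kt.
Difference ≈ 51.03 − 40.64 = 10.39 → 10 kt.

10 kt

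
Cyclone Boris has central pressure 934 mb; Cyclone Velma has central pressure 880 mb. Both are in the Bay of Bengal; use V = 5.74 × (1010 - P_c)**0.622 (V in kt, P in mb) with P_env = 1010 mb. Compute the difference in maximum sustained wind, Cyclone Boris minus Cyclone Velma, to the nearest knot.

-34 kt

Cyclone Boris: ΔP = 76; V ≈ 5.74 × 76^0.622 ≈ 84.87 kt.
Cyclone Velma: ΔP = 130; V ≈ 5.74 × 130^0.622 ≈ 118.52 kt.
Difference ≈ 84.87 − 118.52 = -33.65 → -34 kt.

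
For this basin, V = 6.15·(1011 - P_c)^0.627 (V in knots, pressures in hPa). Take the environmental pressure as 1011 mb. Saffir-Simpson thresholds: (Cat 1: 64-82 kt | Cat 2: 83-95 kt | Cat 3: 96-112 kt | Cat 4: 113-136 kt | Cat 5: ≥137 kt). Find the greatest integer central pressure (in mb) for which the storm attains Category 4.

907 mb

Category 4 begins at V = 113 kt.
Required ΔP = (113/6.15)^(1/0.627) = 18.374^1.595 ≈ 103.82 mb.
P_c ≤ 1011 − 103.82 = 907.18, so the highest integer P_c is 907 mb.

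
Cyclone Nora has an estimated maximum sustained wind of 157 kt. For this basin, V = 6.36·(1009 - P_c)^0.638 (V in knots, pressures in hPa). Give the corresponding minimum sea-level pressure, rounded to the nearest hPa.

ΔP = (V / 6.36)^(1/0.638) = (157/6.36)^1.567.
157/6.36 = 24.686; 24.686^1.567 ≈ 152.23 hPa.
P_c = 1009 − 152.23 = 856.77 ≈ 857 hPa.

857 hPa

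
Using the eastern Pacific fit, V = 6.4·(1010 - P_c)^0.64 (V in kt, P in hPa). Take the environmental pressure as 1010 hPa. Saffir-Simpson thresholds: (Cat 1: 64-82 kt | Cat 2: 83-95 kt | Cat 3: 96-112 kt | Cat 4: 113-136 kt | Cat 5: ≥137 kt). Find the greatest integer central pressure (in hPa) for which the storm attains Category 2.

955 hPa

Category 2 begins at V = 83 kt.
Required ΔP = (83/6.4)^(1/0.64) = 12.969^1.562 ≈ 54.82 hPa.
P_c ≤ 1010 − 54.82 = 955.18, so the highest integer P_c is 955 hPa.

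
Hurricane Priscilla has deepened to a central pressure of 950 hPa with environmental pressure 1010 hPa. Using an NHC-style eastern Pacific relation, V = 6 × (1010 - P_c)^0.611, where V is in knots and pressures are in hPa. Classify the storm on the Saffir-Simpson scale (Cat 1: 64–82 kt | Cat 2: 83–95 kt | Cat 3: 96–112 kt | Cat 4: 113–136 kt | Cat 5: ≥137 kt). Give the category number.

ΔP = 1010 − 950 = 60 hPa.
V ≈ 6 × 60^0.611 = 6 × 12.20 ≈ 73 kt.
73 kt falls in the Category 1 band.

1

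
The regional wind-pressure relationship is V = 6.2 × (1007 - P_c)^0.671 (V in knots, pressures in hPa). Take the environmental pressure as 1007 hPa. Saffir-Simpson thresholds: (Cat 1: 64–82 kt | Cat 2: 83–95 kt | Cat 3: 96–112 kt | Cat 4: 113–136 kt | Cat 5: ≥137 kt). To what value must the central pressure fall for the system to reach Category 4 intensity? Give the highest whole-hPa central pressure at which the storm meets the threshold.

931 hPa

Category 4 begins at V = 113 kt.
Required ΔP = (113/6.2)^(1/0.671) = 18.226^1.490 ≈ 75.65 hPa.
P_c ≤ 1007 − 75.65 = 931.35, so the highest integer P_c is 931 hPa.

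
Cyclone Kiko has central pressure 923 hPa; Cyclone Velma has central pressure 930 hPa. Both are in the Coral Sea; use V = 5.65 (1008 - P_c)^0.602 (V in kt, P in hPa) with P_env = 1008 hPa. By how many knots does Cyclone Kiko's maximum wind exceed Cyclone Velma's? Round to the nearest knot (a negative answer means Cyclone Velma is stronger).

4 kt

Cyclone Kiko: ΔP = 85; V ≈ 5.65 × 85^0.602 ≈ 81.95 kt.
Cyclone Velma: ΔP = 78; V ≈ 5.65 × 78^0.602 ≈ 77.82 kt.
Difference ≈ 81.95 − 77.82 = 4.13 → 4 kt.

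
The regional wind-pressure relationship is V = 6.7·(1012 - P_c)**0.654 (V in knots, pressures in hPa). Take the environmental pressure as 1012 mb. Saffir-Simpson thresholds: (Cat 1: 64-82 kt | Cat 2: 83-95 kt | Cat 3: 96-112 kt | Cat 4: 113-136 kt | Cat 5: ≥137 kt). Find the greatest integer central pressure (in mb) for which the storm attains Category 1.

Category 1 begins at V = 64 kt.
Required ΔP = (64/6.7)^(1/0.654) = 9.552^1.529 ≈ 31.52 mb.
P_c ≤ 1012 − 31.52 = 980.48, so the highest integer P_c is 980 mb.

980 mb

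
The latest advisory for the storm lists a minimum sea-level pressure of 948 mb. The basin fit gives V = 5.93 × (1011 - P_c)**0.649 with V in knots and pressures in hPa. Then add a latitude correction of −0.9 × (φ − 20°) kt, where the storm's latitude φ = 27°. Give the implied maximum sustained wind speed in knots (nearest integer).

81 kt

ΔP = 1011 − 948 = 63 mb.
63^0.649 ≈ 14.715.
V ≈ 5.93 × 14.715 ≈ 87.3 kt.
Latitude correction: −0.9 × (27 − 20) = -6.3 kt.
Corrected V ≈ 81 kt → 81 kt.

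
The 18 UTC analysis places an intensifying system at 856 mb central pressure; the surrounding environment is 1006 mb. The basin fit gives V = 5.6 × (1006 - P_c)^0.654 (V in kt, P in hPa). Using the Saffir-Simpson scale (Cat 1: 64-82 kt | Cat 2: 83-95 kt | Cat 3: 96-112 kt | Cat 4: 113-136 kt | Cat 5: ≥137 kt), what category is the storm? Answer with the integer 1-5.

5

ΔP = 1006 − 856 = 150 mb.
V ≈ 5.6 × 150^0.654 = 5.6 × 26.49 ≈ 148 kt.
148 kt falls in the Category 5 band.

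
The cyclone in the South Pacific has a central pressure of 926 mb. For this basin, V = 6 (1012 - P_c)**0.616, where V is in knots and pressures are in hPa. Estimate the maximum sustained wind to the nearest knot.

ΔP = 1012 − 926 = 86 mb.
86^0.616 ≈ 15.547.
V ≈ 6 × 15.547 ≈ 93.3 kt.

93 kt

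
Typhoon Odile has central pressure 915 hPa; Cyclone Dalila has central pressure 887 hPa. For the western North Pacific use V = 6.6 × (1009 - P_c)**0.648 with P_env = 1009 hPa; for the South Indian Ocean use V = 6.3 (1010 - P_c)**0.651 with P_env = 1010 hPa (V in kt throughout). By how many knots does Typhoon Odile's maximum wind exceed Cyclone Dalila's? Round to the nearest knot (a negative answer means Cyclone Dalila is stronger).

-19 kt

Typhoon Odile: ΔP = 94; V ≈ 6.6 × 94^0.648 ≈ 125.35 kt.
Cyclone Dalila: ΔP = 123; V ≈ 6.3 × 123^0.651 ≈ 144.50 kt.
Difference ≈ 125.35 − 144.50 = -19.15 → -19 kt.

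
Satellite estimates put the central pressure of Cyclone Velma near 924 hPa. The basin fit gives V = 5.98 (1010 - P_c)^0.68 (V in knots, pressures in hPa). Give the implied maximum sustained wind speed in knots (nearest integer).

ΔP = 1010 − 924 = 86 hPa.
86^0.68 ≈ 20.676.
V ≈ 5.98 × 20.676 ≈ 123.6 kt.

124 kt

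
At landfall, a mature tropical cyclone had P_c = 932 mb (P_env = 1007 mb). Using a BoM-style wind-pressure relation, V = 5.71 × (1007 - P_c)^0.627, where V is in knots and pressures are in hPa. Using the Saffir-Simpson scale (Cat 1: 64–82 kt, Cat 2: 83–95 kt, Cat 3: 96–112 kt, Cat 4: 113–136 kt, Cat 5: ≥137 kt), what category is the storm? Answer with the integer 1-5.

ΔP = 1007 − 932 = 75 mb.
V ≈ 5.71 × 75^0.627 = 5.71 × 14.99 ≈ 86 kt.
86 kt falls in the Category 2 band.

2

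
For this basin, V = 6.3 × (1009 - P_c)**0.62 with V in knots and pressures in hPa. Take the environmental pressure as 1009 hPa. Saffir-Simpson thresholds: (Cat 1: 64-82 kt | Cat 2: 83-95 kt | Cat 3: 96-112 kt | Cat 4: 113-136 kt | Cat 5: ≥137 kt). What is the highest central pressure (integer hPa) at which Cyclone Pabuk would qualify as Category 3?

928 hPa

Category 3 begins at V = 96 kt.
Required ΔP = (96/6.3)^(1/0.62) = 15.238^1.613 ≈ 80.90 hPa.
P_c ≤ 1009 − 80.90 = 928.10, so the highest integer P_c is 928 hPa.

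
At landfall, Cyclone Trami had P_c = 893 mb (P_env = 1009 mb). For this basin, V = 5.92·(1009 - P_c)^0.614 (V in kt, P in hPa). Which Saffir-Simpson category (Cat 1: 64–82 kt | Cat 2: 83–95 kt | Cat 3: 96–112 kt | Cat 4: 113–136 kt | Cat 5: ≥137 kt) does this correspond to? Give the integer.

3

ΔP = 1009 − 893 = 116 mb.
V ≈ 5.92 × 116^0.614 = 5.92 × 18.52 ≈ 110 kt.
110 kt falls in the Category 3 band.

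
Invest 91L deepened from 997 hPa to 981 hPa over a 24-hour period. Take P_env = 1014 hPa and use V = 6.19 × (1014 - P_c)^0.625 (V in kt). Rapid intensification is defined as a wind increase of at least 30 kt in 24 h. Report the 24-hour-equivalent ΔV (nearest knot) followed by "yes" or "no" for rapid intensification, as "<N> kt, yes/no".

19 kt, no

V₁: ΔP = 17, V ≈ 6.19 × 17^0.625 ≈ 36.37 kt.
V₂: ΔP = 33, V ≈ 6.19 × 33^0.625 ≈ 55.05 kt.
ΔV over 24 h = 18.68 kt → 24 h equivalent = 18.68 × 24/24 ≈ 18.68 kt.
19 kt < 30 kt ⇒ not rapid intensification.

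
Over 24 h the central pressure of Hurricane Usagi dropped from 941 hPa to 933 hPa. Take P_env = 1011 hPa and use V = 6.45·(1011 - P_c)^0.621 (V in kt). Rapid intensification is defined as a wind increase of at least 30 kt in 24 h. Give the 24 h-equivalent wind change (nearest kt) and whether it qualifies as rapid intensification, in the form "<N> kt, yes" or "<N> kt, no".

V₁: ΔP = 70, V ≈ 6.45 × 70^0.621 ≈ 90.23 kt.
V₂: ΔP = 78, V ≈ 6.45 × 78^0.621 ≈ 96.51 kt.
ΔV over 24 h = 6.28 kt → 24 h equivalent = 6.28 × 24/24 ≈ 6.28 kt.
6 kt < 30 kt ⇒ not rapid intensification.

6 kt, no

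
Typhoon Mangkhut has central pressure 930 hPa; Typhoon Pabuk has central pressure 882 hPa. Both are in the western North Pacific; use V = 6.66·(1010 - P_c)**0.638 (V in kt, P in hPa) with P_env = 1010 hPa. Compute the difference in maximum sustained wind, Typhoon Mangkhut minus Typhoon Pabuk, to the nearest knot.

-38 kt

Typhoon Mangkhut: ΔP = 80; V ≈ 6.66 × 80^0.638 ≈ 109.06 kt.
Typhoon Pabuk: ΔP = 128; V ≈ 6.66 × 128^0.638 ≈ 147.19 kt.
Difference ≈ 109.06 − 147.19 = -38.13 → -38 kt.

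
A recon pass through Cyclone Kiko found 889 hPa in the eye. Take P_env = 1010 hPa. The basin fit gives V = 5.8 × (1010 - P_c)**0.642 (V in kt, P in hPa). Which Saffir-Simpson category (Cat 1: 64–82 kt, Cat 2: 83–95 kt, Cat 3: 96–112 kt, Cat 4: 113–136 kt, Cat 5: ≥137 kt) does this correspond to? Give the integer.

ΔP = 1010 − 889 = 121 hPa.
V ≈ 5.8 × 121^0.642 = 5.8 × 21.73 ≈ 126 kt.
126 kt falls in the Category 4 band.

4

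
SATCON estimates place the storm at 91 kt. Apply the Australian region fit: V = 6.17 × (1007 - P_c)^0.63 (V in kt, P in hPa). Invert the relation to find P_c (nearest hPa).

935 hPa

ΔP = (V / 6.17)^(1/0.63) = (91/6.17)^1.587.
91/6.17 = 14.749; 14.749^1.587 ≈ 71.64 hPa.
P_c = 1007 − 71.64 = 935.36 ≈ 935 hPa.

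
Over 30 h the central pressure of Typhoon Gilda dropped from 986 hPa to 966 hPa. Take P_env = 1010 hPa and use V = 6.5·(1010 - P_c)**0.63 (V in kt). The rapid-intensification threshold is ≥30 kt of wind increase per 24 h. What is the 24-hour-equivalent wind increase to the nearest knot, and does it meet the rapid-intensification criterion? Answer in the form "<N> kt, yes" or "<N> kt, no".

V₁: ΔP = 24, V ≈ 6.5 × 24^0.63 ≈ 48.13 kt.
V₂: ΔP = 44, V ≈ 6.5 × 44^0.63 ≈ 70.52 kt.
ΔV over 30 h = 22.39 kt → 24 h equivalent = 22.39 × 24/30 ≈ 17.91 kt.
18 kt < 30 kt ⇒ not rapid intensification.

18 kt, no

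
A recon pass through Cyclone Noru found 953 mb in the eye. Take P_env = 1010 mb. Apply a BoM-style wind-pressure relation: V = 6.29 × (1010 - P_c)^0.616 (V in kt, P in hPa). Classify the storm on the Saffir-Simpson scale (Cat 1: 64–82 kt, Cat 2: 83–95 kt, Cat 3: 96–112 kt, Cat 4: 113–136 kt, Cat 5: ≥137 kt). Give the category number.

1

ΔP = 1010 − 953 = 57 mb.
V ≈ 6.29 × 57^0.616 = 6.29 × 12.07 ≈ 76 kt.
76 kt falls in the Category 1 band.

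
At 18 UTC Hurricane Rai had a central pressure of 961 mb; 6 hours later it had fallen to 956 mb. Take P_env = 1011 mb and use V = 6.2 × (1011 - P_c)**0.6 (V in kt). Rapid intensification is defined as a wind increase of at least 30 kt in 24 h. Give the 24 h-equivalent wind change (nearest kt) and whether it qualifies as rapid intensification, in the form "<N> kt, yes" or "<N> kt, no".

15 kt, no

V₁: ΔP = 50, V ≈ 6.2 × 50^0.6 ≈ 64.83 kt.
V₂: ΔP = 55, V ≈ 6.2 × 55^0.6 ≈ 68.65 kt.
ΔV over 6 h = 3.82 kt → 24 h equivalent = 3.82 × 24/6 ≈ 15.28 kt.
15 kt < 30 kt ⇒ not rapid intensification.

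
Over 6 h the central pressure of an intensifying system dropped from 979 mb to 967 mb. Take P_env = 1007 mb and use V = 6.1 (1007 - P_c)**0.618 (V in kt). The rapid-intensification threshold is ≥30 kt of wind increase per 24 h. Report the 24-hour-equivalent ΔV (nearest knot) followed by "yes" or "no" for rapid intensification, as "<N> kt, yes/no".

47 kt, yes

V₁: ΔP = 28, V ≈ 6.1 × 28^0.618 ≈ 47.83 kt.
V₂: ΔP = 40, V ≈ 6.1 × 40^0.618 ≈ 59.62 kt.
ΔV over 6 h = 11.79 kt → 24 h equivalent = 11.79 × 24/6 ≈ 47.16 kt.
47 kt ≥ 30 kt ⇒ rapid intensification.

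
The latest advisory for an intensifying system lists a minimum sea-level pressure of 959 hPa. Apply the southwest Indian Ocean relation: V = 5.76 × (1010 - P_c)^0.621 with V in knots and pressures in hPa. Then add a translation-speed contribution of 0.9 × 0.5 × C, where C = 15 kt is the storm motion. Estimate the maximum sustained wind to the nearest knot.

73 kt

ΔP = 1010 − 959 = 51 hPa.
51^0.621 ≈ 11.492.
V ≈ 5.76 × 11.492 ≈ 66.2 kt.
Translation term: 0.9 × 0.5 × 15 = 6.75 kt.
Corrected V ≈ 72.95 kt → 73 kt.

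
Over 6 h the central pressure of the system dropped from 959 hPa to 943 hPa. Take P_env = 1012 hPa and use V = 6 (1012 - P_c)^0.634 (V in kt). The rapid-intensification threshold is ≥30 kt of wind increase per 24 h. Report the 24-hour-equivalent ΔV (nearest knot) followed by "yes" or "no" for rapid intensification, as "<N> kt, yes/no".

V₁: ΔP = 53, V ≈ 6 × 53^0.634 ≈ 74.36 kt.
V₂: ΔP = 69, V ≈ 6 × 69^0.634 ≈ 87.90 kt.
ΔV over 6 h = 13.54 kt → 24 h equivalent = 13.54 × 24/6 ≈ 54.16 kt.
54 kt ≥ 30 kt ⇒ rapid intensification.

54 kt, yes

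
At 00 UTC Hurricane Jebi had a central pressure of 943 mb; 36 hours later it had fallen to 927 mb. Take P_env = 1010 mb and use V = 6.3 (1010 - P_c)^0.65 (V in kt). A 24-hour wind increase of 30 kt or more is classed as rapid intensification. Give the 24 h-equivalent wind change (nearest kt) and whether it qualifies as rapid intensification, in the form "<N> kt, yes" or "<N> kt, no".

V₁: ΔP = 67, V ≈ 6.3 × 67^0.65 ≈ 96.89 kt.
V₂: ΔP = 83, V ≈ 6.3 × 83^0.65 ≈ 111.36 kt.
ΔV over 36 h = 14.47 kt → 24 h equivalent = 14.47 × 24/36 ≈ 9.65 kt.
10 kt < 30 kt ⇒ not rapid intensification.

10 kt, no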